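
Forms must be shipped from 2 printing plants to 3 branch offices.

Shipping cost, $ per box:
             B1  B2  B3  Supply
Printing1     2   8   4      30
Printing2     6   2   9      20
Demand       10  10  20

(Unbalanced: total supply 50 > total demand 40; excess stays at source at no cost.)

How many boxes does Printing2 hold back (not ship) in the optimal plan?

10

An optimal plan:
  Printing1->B1: 10 × $2 = $20
  Printing1->B3: 20 × $4 = $80
  Printing2->B2: 10 × $2 = $20
Total cost = $120.
Printing2 ships 10 of its 20, leaving 10.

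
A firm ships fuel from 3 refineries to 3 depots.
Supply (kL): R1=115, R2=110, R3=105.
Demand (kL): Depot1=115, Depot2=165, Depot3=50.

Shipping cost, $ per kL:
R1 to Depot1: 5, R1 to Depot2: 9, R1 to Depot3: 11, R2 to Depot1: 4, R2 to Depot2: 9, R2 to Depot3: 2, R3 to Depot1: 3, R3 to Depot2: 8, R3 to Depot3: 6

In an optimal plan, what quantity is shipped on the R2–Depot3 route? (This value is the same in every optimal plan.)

The minimum-cost plan:
  R1->Depot2: 115 kL
  R2->Depot1: 60 kL
  R2->Depot3: 50 kL
  R3->Depot1: 55 kL
  R3->Depot2: 50 kL
Total cost = $1940.
So R2→Depot3 carries 50 kL.

50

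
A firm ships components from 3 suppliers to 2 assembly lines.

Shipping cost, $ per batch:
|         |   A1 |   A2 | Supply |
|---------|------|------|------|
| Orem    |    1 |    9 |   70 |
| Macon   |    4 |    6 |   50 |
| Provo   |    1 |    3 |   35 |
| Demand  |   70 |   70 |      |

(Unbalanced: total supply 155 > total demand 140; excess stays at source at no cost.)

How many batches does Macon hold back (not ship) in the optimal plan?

Minimum-cost shipments:
  Orem–A1: 70 × $1 = $70
  Macon–A2: 35 × $6 = $210
  Provo–A2: 35 × $3 = $105
Total cost = $385.
Macon ships 35 of its 50, leaving 15.

15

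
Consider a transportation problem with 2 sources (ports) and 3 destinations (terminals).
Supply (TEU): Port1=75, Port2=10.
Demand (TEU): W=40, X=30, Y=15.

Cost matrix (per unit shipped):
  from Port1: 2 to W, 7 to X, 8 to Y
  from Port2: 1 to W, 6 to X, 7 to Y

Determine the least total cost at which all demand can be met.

400

Optimal allocation:
  Port1–W: 30 × 2 = 60
  Port1–X: 30 × 7 = 210
  Port1–Y: 15 × 8 = 120
  Port2–W: 10 × 1 = 10
Total = 60 + 210 + 120 + 10 = 400.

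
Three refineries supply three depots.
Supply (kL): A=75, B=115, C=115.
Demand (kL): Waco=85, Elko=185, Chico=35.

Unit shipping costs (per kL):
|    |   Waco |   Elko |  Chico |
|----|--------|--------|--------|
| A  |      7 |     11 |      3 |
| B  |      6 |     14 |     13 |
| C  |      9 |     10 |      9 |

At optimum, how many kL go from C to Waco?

The minimum-cost plan:
  A->Elko: 40 kL
  A->Chico: 35 kL
  B->Waco: 85 kL
  B->Elko: 30 kL
  C->Elko: 115 kL
Total cost = 2625.
The route C→Waco is not used.

0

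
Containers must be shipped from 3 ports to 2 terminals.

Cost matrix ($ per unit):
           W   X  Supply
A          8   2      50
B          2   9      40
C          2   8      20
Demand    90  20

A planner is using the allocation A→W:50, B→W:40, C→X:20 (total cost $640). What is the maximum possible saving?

Current plan cost = 50·8 + 40·2 + 20·8 = $640.
Optimal plan:
  A->W: 30 × $8 = $240
  A->X: 20 × $2 = $40
  B->W: 40 × $2 = $80
  C->W: 20 × $2 = $40
Optimal cost = $400.
Saving = 640 − 400 = $240.

240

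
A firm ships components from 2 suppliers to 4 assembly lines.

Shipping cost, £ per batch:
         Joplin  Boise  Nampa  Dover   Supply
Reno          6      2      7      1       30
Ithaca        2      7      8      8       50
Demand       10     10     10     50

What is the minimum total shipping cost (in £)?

360

An optimal shipping plan:
  Reno to Dover: 30 × £1 = £30
  Ithaca to Joplin: 10 × £2 = £20
  Ithaca to Boise: 10 × £7 = £70
  Ithaca to Nampa: 10 × £8 = £80
  Ithaca to Dover: 20 × £8 = £160
Total = 30 + 20 + 70 + 80 + 160 = £360.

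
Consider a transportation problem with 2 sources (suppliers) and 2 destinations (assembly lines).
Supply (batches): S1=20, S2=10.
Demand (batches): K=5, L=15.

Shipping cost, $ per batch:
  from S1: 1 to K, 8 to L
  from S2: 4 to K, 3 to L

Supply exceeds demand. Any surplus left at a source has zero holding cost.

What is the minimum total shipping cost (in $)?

An optimal shipping plan:
  S1–K: 5 × $1 = $5
  S1–L: 5 × $8 = $40
  S2–L: 10 × $3 = $30
Total = 5 + 40 + 30 = $75.

75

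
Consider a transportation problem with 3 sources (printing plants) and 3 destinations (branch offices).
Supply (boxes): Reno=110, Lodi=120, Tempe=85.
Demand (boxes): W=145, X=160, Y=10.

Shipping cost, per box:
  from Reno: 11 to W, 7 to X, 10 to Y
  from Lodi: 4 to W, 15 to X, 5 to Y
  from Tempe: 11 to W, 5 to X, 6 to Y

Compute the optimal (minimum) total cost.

1785

An optimal shipping plan:
  Reno–W: 25 × 11 = 275
  Reno–X: 85 × 7 = 595
  Lodi–W: 120 × 4 = 480
  Tempe–X: 75 × 5 = 375
  Tempe–Y: 10 × 6 = 60
Total = 275 + 595 + 480 + 375 + 60 = 1785.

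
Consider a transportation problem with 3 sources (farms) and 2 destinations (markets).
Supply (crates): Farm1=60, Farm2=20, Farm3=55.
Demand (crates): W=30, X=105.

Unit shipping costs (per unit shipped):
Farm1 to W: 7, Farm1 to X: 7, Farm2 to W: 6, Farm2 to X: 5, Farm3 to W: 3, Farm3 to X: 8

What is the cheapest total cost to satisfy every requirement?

810

One minimum-cost allocation:
  Farm1→X: 60 × 7 = 420
  Farm2→X: 20 × 5 = 100
  Farm3→W: 30 × 3 = 90
  Farm3→X: 25 × 8 = 200
Total = 420 + 100 + 90 + 200 = 810.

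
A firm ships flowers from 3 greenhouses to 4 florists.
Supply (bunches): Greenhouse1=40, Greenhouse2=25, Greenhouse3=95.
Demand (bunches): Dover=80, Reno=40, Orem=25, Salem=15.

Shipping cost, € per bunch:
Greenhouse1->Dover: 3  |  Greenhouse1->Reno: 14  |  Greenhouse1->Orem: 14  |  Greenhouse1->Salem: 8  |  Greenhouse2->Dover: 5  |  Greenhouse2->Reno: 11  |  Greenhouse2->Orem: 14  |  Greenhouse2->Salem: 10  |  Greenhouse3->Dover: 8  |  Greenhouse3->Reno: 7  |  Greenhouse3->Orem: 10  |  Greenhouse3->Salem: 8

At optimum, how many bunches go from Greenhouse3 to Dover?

15

Solving gives:
  Greenhouse1->Dover: 40 × €3 = €120
  Greenhouse2->Dover: 25 × €5 = €125
  Greenhouse3->Dover: 15 × €8 = €120
  Greenhouse3->Reno: 40 × €7 = €280
  Greenhouse3->Orem: 25 × €10 = €250
  Greenhouse3->Salem: 15 × €8 = €120
Total cost = €1015.
So Greenhouse3→Dover carries 15 bunches.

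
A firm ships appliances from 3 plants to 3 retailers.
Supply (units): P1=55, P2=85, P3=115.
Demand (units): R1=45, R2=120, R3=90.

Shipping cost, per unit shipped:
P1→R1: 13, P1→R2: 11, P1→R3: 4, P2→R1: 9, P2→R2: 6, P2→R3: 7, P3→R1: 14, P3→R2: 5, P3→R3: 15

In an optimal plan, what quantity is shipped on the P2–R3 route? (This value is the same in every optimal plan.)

35

Optimal shipments:
  P1->R3: 55 units
  P2->R1: 45 units
  P2->R2: 5 units
  P2->R3: 35 units
  P3->R2: 115 units
Total cost = 1475.
So P2→R3 carries 35 units.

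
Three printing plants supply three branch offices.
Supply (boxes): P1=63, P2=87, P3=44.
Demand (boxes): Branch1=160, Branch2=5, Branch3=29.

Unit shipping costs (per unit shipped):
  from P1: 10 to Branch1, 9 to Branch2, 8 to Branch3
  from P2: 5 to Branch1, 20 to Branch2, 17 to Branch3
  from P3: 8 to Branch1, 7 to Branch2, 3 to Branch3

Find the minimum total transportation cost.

1267

Optimal allocation:
  P1→Branch1: 58 × 10 = 580
  P1→Branch2: 5 × 9 = 45
  P2→Branch1: 87 × 5 = 435
  P3→Branch1: 15 × 8 = 120
  P3→Branch3: 29 × 3 = 87
Total = 580 + 45 + 435 + 120 + 87 = 1267.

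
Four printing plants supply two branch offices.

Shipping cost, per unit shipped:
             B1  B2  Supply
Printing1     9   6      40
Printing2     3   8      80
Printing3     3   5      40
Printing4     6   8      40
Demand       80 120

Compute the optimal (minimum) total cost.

1000

One minimum-cost allocation:
  Printing1–B2: 40 boxes
  Printing2–B1: 80 boxes
  Printing3–B2: 40 boxes
  Printing4–B2: 40 boxes
Total cost = 1000.
(Supply check: Printing1 ships 40; Printing2 ships 80; Printing3 ships 40; Printing4 ships 40.)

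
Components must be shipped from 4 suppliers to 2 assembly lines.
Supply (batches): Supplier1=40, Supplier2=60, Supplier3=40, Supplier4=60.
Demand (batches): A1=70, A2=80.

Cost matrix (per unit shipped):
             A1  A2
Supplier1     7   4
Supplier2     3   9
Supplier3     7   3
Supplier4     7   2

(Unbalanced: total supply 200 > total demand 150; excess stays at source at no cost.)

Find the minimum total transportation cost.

One minimum-cost allocation:
  Supplier2 to A1: 60 × 3 = 180
  Supplier3 to A1: 10 × 7 = 70
  Supplier3 to A2: 20 × 3 = 60
  Supplier4 to A2: 60 × 2 = 120
Total = 180 + 70 + 60 + 120 = 430.

430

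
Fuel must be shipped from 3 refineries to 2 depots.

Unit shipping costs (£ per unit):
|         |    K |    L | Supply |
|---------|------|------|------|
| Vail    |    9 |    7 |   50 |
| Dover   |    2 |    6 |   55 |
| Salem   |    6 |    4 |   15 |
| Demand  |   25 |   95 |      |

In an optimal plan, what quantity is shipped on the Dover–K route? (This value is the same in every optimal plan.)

The minimum-cost plan:
  Vail to L: 50 × £7 = £350
  Dover to K: 25 × £2 = £50
  Dover to L: 30 × £6 = £180
  Salem to L: 15 × £4 = £60
Total cost = £640.
So Dover→K carries 25 kL.

25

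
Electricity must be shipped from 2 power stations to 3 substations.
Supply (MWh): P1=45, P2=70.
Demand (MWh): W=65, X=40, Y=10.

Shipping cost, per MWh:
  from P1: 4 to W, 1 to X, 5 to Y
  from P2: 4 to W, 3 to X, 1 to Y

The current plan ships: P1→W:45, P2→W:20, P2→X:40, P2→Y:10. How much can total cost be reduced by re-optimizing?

Current plan cost = 45·4 + 20·4 + 40·3 + 10·1 = 390.
Optimal plan:
  P1→W: 5 × 4 = 20
  P1→X: 40 × 1 = 40
  P2→W: 60 × 4 = 240
  P2→Y: 10 × 1 = 10
Optimal cost = 310.
Saving = 390 − 310 = 80.

80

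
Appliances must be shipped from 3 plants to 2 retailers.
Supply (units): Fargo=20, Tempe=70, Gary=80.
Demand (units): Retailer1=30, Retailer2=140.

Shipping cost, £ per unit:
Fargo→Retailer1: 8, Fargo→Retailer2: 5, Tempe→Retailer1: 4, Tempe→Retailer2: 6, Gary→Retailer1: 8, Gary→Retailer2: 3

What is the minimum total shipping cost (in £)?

700

An optimal shipping plan:
  Fargo→Retailer2: 20 units
  Tempe→Retailer1: 30 units
  Tempe→Retailer2: 40 units
  Gary→Retailer2: 80 units
Total cost = £700.
(Supply check: Fargo ships 20; Tempe ships 70; Gary ships 80.)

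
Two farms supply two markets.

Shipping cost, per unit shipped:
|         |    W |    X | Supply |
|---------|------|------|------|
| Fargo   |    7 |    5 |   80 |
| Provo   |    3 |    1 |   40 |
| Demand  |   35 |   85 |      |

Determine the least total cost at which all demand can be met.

510

Optimal allocation:
  Fargo→X: 80 × 5 = 400
  Provo→W: 35 × 3 = 105
  Provo→X: 5 × 1 = 5
Total = 400 + 105 + 5 = 510.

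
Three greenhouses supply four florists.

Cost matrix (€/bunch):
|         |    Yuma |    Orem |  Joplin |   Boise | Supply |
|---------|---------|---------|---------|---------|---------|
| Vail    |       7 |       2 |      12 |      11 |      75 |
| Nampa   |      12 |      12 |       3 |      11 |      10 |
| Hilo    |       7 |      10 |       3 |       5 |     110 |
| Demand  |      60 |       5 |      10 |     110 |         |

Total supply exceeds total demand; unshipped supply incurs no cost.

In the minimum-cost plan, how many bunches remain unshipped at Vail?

10

An optimal plan:
  Vail→Yuma: 60 × €7 = €420
  Vail→Orem: 5 × €2 = €10
  Nampa→Joplin: 10 × €3 = €30
  Hilo→Boise: 110 × €5 = €550
Total cost = €1010.
Vail ships 65 of its 75, leaving 10.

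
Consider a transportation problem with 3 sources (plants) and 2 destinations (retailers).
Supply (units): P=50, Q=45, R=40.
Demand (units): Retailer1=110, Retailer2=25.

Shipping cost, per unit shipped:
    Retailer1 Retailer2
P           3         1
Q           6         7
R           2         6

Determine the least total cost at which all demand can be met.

A cheapest plan:
  P->Retailer1: 25 × 3 = 75
  P->Retailer2: 25 × 1 = 25
  Q->Retailer1: 45 × 6 = 270
  R->Retailer1: 40 × 2 = 80
Total = 75 + 25 + 270 + 80 = 450.

450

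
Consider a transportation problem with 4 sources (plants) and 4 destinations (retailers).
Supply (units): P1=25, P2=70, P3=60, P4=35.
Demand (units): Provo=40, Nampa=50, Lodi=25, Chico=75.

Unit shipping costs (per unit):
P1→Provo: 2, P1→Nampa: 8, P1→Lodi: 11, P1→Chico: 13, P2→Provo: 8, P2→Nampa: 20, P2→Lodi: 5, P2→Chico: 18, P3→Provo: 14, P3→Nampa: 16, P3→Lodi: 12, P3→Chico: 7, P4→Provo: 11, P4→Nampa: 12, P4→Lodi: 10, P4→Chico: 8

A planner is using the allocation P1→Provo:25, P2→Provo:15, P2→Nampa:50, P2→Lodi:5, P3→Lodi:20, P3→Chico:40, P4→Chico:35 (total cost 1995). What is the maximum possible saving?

470

Current plan cost = 25·2 + 15·8 + 50·20 + 5·5 + 20·12 + 40·7 + 35·8 = 1995.
Optimal plan:
  P1–Nampa: 25 × 8 = 200
  P2–Provo: 40 × 8 = 320
  P2–Nampa: 5 × 20 = 100
  P2–Lodi: 25 × 5 = 125
  P3–Chico: 60 × 7 = 420
  P4–Nampa: 20 × 12 = 240
  P4–Chico: 15 × 8 = 120
Optimal cost = 1525.
Saving = 1995 − 1525 = 470.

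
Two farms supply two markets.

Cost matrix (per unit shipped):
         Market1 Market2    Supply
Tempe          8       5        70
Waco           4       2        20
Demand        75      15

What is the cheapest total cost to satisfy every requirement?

595

An optimal shipping plan:
  Tempe–Market1: 55 × 8 = 440
  Tempe–Market2: 15 × 5 = 75
  Waco–Market1: 20 × 4 = 80
Total = 440 + 75 + 80 = 595.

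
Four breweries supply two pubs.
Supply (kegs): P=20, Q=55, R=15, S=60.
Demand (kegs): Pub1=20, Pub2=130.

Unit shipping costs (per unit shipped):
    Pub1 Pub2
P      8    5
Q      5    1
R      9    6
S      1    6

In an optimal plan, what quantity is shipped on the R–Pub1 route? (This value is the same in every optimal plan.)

0

Solving gives:
  P->Pub2: 20 × 5 = 100
  Q->Pub2: 55 × 1 = 55
  R->Pub2: 15 × 6 = 90
  S->Pub1: 20 × 1 = 20
  S->Pub2: 40 × 6 = 240
Total cost = 505.
The route R→Pub1 is not used.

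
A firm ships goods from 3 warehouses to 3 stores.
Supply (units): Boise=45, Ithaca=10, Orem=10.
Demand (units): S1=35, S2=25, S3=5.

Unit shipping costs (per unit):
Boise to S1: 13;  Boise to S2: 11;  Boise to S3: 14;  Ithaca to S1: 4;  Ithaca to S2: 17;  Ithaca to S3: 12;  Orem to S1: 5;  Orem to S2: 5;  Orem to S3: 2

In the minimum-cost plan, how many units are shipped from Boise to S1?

20

Optimal shipments:
  Boise->S1: 20 × 13 = 260
  Boise->S2: 25 × 11 = 275
  Ithaca->S1: 10 × 4 = 40
  Orem->S1: 5 × 5 = 25
  Orem->S3: 5 × 2 = 10
Total cost = 610.
So Boise→S1 carries 20 units.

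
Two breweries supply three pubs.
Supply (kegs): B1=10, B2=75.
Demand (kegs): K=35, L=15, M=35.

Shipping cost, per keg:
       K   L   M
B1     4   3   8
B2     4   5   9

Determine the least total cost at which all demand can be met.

An optimal shipping plan:
  B1->L: 10 × 3 = 30
  B2->K: 35 × 4 = 140
  B2->L: 5 × 5 = 25
  B2->M: 35 × 9 = 315
Total = 30 + 140 + 25 + 315 = 510.
(Supply check: B1 ships 10; B2 ships 75.)

510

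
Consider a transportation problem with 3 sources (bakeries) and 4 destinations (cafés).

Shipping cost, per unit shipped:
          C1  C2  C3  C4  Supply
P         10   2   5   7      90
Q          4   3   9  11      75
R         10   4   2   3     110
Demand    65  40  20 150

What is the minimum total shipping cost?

One minimum-cost allocation:
  P→C2: 30 trays
  P→C3: 20 trays
  P→C4: 40 trays
  Q→C1: 65 trays
  Q→C2: 10 trays
  R→C4: 110 trays
Total cost = 1060.

1060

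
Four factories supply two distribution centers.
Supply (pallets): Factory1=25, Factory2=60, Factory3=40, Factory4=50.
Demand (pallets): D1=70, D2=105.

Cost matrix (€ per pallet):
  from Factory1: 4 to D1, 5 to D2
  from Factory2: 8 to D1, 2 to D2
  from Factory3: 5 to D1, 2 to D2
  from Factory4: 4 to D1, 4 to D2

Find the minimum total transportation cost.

500

An optimal shipping plan:
  Factory1–D1: 25 × €4 = €100
  Factory2–D2: 60 × €2 = €120
  Factory3–D2: 40 × €2 = €80
  Factory4–D1: 45 × €4 = €180
  Factory4–D2: 5 × €4 = €20
Total = 100 + 120 + 80 + 180 + 20 = €500.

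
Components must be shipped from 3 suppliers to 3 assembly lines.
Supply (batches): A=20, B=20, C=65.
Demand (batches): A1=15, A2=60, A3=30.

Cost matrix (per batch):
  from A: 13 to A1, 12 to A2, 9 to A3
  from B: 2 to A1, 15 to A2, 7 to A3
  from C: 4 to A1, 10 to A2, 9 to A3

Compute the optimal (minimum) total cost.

890

Optimal allocation:
  A to A3: 20 × 9 = 180
  B to A1: 10 × 2 = 20
  B to A3: 10 × 7 = 70
  C to A1: 5 × 4 = 20
  C to A2: 60 × 10 = 600
Total = 180 + 20 + 70 + 20 + 600 = 890.
(Supply check: A ships 20; B ships 20; C ships 65.)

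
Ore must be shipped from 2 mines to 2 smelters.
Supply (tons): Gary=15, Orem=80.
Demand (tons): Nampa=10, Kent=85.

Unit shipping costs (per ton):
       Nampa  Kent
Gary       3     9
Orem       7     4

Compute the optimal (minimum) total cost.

Optimal allocation:
  Gary→Nampa: 10 tons
  Gary→Kent: 5 tons
  Orem→Kent: 80 tons
Total cost = 395.
(Supply check: Gary ships 15; Orem ships 80.)

395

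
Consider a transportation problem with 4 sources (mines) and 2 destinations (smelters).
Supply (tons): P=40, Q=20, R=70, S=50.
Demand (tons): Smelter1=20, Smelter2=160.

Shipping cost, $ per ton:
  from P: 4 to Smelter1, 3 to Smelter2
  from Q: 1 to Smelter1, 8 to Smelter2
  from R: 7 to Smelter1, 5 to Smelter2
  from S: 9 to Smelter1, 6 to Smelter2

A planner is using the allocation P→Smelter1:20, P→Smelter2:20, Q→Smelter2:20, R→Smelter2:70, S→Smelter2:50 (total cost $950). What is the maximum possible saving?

160

Current plan cost = 20·4 + 20·3 + 20·8 + 70·5 + 50·6 = $950.
Optimal plan:
  P->Smelter2: 40 × $3 = $120
  Q->Smelter1: 20 × $1 = $20
  R->Smelter2: 70 × $5 = $350
  S->Smelter2: 50 × $6 = $300
Optimal cost = $790.
Saving = 950 − 790 = $160.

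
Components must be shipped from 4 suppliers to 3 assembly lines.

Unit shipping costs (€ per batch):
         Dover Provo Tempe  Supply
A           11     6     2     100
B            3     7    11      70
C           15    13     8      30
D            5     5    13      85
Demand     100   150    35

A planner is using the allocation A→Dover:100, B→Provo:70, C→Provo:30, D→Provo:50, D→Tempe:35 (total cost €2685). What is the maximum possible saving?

Current plan cost = 100·11 + 70·7 + 30·13 + 50·5 + 35·13 = €2685.
Optimal plan:
  A to Provo: 95 × €6 = €570
  A to Tempe: 5 × €2 = €10
  B to Dover: 70 × €3 = €210
  C to Tempe: 30 × €8 = €240
  D to Dover: 30 × €5 = €150
  D to Provo: 55 × €5 = €275
Optimal cost = €1455.
Saving = 2685 − 1455 = €1230.

1230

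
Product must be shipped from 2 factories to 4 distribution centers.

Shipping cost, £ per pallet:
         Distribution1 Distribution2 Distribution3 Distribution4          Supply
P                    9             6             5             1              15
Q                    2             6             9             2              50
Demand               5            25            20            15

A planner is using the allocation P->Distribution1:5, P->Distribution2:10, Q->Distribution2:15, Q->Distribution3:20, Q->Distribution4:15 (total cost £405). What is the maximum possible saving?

Current plan cost = 5·9 + 10·6 + 15·6 + 20·9 + 15·2 = £405.
Optimal plan:
  P->Distribution3: 15 pallets
  Q->Distribution1: 5 pallets
  Q->Distribution2: 25 pallets
  Q->Distribution3: 5 pallets
  Q->Distribution4: 15 pallets
Optimal cost = £310.
Saving = 405 − 310 = £95.

95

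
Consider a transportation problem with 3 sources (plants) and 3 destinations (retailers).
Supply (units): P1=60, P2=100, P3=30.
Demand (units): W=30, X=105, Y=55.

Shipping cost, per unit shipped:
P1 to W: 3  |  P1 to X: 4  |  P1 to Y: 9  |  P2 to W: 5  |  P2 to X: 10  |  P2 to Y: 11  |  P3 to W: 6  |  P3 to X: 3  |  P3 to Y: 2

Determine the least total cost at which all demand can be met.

1175

An optimal shipping plan:
  P1->X: 60 × 4 = 240
  P2->W: 30 × 5 = 150
  P2->X: 45 × 10 = 450
  P2->Y: 25 × 11 = 275
  P3->Y: 30 × 2 = 60
Total = 240 + 150 + 450 + 275 + 60 = 1175.
(Supply check: P1 ships 60; P2 ships 100; P3 ships 30.)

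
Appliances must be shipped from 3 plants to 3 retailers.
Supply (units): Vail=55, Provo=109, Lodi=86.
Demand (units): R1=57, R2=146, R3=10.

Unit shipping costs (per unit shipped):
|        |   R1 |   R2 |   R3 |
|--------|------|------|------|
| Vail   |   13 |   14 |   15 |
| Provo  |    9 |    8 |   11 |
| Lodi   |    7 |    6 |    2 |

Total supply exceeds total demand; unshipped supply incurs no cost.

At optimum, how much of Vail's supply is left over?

An optimal plan:
  Vail→R1: 18 × 13 = 234
  Provo→R2: 109 × 8 = 872
  Lodi→R1: 39 × 7 = 273
  Lodi→R2: 37 × 6 = 222
  Lodi→R3: 10 × 2 = 20
Total cost = 1621.
Vail ships 18 of its 55, leaving 37.

37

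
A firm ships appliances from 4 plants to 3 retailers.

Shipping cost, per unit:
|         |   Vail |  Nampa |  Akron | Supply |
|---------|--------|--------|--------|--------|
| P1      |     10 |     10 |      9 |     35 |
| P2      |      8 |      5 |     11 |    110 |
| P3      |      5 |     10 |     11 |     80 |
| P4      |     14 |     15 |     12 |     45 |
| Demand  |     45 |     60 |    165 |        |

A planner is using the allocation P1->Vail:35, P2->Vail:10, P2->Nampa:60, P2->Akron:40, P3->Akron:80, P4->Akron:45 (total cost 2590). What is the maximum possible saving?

275

Current plan cost = 35·10 + 10·8 + 60·5 + 40·11 + 80·11 + 45·12 = 2590.
Optimal plan:
  P1–Akron: 35 × 9 = 315
  P2–Nampa: 60 × 5 = 300
  P2–Akron: 50 × 11 = 550
  P3–Vail: 45 × 5 = 225
  P3–Akron: 35 × 11 = 385
  P4–Akron: 45 × 12 = 540
Optimal cost = 2315.
Saving = 2590 − 2315 = 275.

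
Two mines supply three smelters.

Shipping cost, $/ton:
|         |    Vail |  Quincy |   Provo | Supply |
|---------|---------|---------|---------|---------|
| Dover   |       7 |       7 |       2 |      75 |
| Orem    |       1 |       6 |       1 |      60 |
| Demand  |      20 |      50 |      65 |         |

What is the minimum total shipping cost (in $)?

460

An optimal shipping plan:
  Dover to Quincy: 50 × $7 = $350
  Dover to Provo: 25 × $2 = $50
  Orem to Vail: 20 × $1 = $20
  Orem to Provo: 40 × $1 = $40
Total = 350 + 50 + 20 + 40 = $460.
(Supply check: Dover ships 75; Orem ships 60.)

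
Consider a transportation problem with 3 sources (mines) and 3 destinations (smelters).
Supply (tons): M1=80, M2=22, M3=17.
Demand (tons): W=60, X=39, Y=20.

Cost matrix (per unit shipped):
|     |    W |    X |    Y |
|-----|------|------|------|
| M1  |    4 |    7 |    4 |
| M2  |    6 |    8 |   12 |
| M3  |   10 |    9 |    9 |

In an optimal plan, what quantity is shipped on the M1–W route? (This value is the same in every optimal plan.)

60

Solving gives:
  M1→W: 60 × 4 = 240
  M1→Y: 20 × 4 = 80
  M2→X: 22 × 8 = 176
  M3→X: 17 × 9 = 153
Total cost = 649.
So M1→W carries 60 tons.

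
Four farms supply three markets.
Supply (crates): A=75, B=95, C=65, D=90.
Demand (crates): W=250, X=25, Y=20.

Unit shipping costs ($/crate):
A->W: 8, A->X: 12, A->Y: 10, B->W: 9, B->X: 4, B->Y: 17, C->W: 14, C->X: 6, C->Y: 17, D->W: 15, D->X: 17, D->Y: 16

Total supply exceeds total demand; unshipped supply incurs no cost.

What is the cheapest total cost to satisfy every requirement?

3085

One minimum-cost allocation:
  A->W: 75 crates
  B->W: 95 crates
  C->W: 40 crates
  C->X: 25 crates
  D->W: 40 crates
  D->Y: 20 crates
Total cost = $3085.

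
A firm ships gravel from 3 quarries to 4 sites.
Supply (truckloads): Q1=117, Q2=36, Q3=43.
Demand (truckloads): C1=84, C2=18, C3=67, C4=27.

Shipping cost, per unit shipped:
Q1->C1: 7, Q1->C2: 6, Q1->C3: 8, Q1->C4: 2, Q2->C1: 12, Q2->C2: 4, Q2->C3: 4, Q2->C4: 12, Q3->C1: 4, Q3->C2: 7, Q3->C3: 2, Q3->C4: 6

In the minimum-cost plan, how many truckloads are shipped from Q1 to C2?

6

Optimal shipments:
  Q1→C1: 84 × 7 = 588
  Q1→C2: 6 × 6 = 36
  Q1→C4: 27 × 2 = 54
  Q2→C2: 12 × 4 = 48
  Q2→C3: 24 × 4 = 96
  Q3→C3: 43 × 2 = 86
Total cost = 908.
So Q1→C2 carries 6 truckloads.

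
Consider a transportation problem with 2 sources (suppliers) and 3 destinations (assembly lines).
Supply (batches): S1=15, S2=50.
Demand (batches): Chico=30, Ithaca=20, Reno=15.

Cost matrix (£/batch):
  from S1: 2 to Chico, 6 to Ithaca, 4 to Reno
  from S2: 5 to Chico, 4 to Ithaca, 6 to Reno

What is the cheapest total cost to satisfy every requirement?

Optimal allocation:
  S1 to Chico: 15 × £2 = £30
  S2 to Chico: 15 × £5 = £75
  S2 to Ithaca: 20 × £4 = £80
  S2 to Reno: 15 × £6 = £90
Total = 30 + 75 + 80 + 90 = £275.

275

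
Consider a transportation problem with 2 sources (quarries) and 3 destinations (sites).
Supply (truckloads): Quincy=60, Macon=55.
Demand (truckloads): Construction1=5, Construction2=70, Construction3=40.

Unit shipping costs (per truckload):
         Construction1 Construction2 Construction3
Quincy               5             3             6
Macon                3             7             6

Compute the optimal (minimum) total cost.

505

A cheapest plan:
  Quincy->Construction2: 60 × 3 = 180
  Macon->Construction1: 5 × 3 = 15
  Macon->Construction2: 10 × 7 = 70
  Macon->Construction3: 40 × 6 = 240
Total = 180 + 15 + 70 + 240 = 505.
(Supply check: Quincy ships 60; Macon ships 55.)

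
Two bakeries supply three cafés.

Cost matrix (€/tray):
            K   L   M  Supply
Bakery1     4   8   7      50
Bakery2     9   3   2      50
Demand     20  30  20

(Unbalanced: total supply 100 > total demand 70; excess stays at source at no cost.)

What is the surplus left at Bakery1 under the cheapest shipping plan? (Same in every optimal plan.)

Minimum-cost shipments:
  Bakery1 to K: 20 × €4 = €80
  Bakery2 to L: 30 × €3 = €90
  Bakery2 to M: 20 × €2 = €40
Total cost = €210.
Bakery1 ships 20 of its 50, leaving 30.

30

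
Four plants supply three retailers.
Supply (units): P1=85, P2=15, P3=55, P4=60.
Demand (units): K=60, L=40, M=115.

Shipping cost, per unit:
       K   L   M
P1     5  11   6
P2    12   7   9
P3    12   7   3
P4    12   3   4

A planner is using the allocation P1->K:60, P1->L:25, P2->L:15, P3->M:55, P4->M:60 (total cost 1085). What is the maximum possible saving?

150

Current plan cost = 60·5 + 25·11 + 15·7 + 55·3 + 60·4 = 1085.
Optimal plan:
  P1→K: 60 × 5 = 300
  P1→M: 25 × 6 = 150
  P2→L: 15 × 7 = 105
  P3→M: 55 × 3 = 165
  P4→L: 25 × 3 = 75
  P4→M: 35 × 4 = 140
Optimal cost = 935.
Saving = 1085 − 935 = 150.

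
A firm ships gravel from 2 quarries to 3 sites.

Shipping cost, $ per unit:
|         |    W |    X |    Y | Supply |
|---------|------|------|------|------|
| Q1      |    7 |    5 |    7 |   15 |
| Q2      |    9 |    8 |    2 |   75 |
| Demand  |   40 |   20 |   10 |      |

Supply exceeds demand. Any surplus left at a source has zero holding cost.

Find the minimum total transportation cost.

An optimal shipping plan:
  Q1–X: 15 × $5 = $75
  Q2–W: 40 × $9 = $360
  Q2–X: 5 × $8 = $40
  Q2–Y: 10 × $2 = $20
Total = 75 + 360 + 40 + 20 = $495.
(Supply check: Q1 ships 15; Q2 ships 55.)

495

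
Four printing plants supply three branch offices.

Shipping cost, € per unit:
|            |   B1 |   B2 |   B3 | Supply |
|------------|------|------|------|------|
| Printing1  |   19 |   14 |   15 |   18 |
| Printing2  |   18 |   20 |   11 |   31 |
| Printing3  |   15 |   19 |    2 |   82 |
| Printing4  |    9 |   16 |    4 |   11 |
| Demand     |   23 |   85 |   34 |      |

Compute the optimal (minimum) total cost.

An optimal shipping plan:
  Printing1->B2: 18 × €14 = €252
  Printing2->B2: 31 × €20 = €620
  Printing3->B1: 12 × €15 = €180
  Printing3->B2: 36 × €19 = €684
  Printing3->B3: 34 × €2 = €68
  Printing4->B1: 11 × €9 = €99
Total = 252 + 620 + 180 + 684 + 68 + 99 = €1903.
(Supply check: Printing1 ships 18; Printing2 ships 31; Printing3 ships 82; Printing4 ships 11.)

1903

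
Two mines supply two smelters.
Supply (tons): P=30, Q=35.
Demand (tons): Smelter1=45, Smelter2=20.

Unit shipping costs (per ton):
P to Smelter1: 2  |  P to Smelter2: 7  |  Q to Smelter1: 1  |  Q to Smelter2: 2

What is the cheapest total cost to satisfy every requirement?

115

Optimal allocation:
  P–Smelter1: 30 × 2 = 60
  Q–Smelter1: 15 × 1 = 15
  Q–Smelter2: 20 × 2 = 40
Total = 60 + 15 + 40 = 115.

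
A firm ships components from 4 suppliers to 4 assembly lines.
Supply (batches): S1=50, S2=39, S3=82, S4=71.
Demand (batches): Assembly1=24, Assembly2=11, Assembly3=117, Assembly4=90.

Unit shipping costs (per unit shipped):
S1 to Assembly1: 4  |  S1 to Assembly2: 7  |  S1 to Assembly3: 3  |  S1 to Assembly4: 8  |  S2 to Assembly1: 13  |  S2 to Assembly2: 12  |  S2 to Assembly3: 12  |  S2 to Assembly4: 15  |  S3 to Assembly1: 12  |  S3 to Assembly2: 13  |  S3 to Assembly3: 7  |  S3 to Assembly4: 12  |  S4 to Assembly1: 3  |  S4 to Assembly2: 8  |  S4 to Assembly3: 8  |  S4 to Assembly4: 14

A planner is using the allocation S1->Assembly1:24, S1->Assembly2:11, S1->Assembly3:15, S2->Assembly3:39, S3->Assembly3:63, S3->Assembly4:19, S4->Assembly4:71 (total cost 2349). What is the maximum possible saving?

Current plan cost = 24·4 + 11·7 + 15·3 + 39·12 + 63·7 + 19·12 + 71·14 = 2349.
Optimal plan:
  S1 to Assembly4: 50 batches
  S2 to Assembly4: 39 batches
  S3 to Assembly3: 81 batches
  S3 to Assembly4: 1 batches
  S4 to Assembly1: 24 batches
  S4 to Assembly2: 11 batches
  S4 to Assembly3: 36 batches
Optimal cost = 2012.
Saving = 2349 − 2012 = 337.

337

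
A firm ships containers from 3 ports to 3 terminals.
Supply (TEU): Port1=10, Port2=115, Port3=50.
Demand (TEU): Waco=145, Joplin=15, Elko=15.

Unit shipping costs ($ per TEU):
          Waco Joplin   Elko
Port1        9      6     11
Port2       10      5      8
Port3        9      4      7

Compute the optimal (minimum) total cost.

1585

An optimal shipping plan:
  Port1 to Waco: 10 × $9 = $90
  Port2 to Waco: 100 × $10 = $1000
  Port2 to Elko: 15 × $8 = $120
  Port3 to Waco: 35 × $9 = $315
  Port3 to Joplin: 15 × $4 = $60
Total = 90 + 1000 + 120 + 315 + 60 = $1585.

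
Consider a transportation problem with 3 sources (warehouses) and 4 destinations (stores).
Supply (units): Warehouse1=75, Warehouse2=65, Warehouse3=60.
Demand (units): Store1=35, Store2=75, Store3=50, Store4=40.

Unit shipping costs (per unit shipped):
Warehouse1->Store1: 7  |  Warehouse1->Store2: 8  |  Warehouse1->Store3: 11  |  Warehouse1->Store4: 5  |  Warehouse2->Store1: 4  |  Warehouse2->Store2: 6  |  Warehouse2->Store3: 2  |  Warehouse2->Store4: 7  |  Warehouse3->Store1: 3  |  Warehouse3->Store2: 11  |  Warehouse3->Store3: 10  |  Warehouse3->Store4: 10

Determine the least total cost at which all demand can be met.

1050

One minimum-cost allocation:
  Warehouse1–Store2: 35 × 8 = 280
  Warehouse1–Store4: 40 × 5 = 200
  Warehouse2–Store2: 15 × 6 = 90
  Warehouse2–Store3: 50 × 2 = 100
  Warehouse3–Store1: 35 × 3 = 105
  Warehouse3–Store2: 25 × 11 = 275
Total = 280 + 200 + 90 + 100 + 105 + 275 = 1050.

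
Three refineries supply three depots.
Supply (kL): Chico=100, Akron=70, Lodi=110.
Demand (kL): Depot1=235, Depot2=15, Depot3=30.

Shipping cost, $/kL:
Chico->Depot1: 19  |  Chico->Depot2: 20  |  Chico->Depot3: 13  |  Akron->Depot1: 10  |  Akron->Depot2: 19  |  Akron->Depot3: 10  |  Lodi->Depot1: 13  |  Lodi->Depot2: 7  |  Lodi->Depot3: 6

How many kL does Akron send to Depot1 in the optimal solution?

70

The minimum-cost plan:
  Chico->Depot1: 100 × $19 = $1900
  Akron->Depot1: 70 × $10 = $700
  Lodi->Depot1: 65 × $13 = $845
  Lodi->Depot2: 15 × $7 = $105
  Lodi->Depot3: 30 × $6 = $180
Total cost = $3730.
So Akron→Depot1 carries 70 kL.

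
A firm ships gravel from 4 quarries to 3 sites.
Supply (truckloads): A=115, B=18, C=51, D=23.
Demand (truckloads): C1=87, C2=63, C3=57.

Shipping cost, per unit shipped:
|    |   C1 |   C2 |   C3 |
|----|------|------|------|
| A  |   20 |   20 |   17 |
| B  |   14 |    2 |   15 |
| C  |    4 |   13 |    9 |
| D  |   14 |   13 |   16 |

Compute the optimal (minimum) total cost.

2668

One minimum-cost allocation:
  A to C1: 36 × 20 = 720
  A to C2: 22 × 20 = 440
  A to C3: 57 × 17 = 969
  B to C2: 18 × 2 = 36
  C to C1: 51 × 4 = 204
  D to C2: 23 × 13 = 299
Total = 720 + 440 + 969 + 36 + 204 + 299 = 2668.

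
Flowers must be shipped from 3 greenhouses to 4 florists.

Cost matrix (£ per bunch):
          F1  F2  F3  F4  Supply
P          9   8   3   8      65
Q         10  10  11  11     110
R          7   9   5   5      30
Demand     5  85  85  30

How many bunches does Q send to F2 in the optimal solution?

85

Optimal shipments:
  P–F3: 65 × £3 = £195
  Q–F1: 5 × £10 = £50
  Q–F2: 85 × £10 = £850
  Q–F4: 20 × £11 = £220
  R–F3: 20 × £5 = £100
  R–F4: 10 × £5 = £50
Total cost = £1465.
So Q→F2 carries 85 bunches.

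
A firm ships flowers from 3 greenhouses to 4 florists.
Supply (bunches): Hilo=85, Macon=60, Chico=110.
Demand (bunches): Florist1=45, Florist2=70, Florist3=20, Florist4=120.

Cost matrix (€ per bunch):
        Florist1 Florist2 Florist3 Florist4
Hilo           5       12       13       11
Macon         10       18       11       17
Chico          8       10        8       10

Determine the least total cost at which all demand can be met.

2625

Optimal allocation:
  Hilo to Florist1: 5 bunches
  Hilo to Florist4: 80 bunches
  Macon to Florist1: 40 bunches
  Macon to Florist3: 20 bunches
  Chico to Florist2: 70 bunches
  Chico to Florist4: 40 bunches
Total cost = €2625.
(Supply check: Hilo ships 85; Macon ships 60; Chico ships 110.)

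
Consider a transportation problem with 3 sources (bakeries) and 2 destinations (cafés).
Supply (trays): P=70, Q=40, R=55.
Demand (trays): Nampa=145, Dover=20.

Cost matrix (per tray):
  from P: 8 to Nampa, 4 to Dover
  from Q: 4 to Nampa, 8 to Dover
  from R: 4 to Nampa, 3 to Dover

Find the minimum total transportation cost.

Optimal allocation:
  P to Nampa: 50 × 8 = 400
  P to Dover: 20 × 4 = 80
  Q to Nampa: 40 × 4 = 160
  R to Nampa: 55 × 4 = 220
Total = 400 + 80 + 160 + 220 = 860.
(Supply check: P ships 70; Q ships 40; R ships 55.)

860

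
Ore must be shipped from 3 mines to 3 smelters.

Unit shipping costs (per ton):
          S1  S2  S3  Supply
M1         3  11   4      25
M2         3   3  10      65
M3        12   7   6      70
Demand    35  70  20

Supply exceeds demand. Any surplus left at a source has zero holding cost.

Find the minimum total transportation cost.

One minimum-cost allocation:
  M1 to S1: 25 × 3 = 75
  M2 to S1: 10 × 3 = 30
  M2 to S2: 55 × 3 = 165
  M3 to S2: 15 × 7 = 105
  M3 to S3: 20 × 6 = 120
Total = 75 + 30 + 165 + 105 + 120 = 495.
(Supply check: M1 ships 25; M2 ships 65; M3 ships 35.)

495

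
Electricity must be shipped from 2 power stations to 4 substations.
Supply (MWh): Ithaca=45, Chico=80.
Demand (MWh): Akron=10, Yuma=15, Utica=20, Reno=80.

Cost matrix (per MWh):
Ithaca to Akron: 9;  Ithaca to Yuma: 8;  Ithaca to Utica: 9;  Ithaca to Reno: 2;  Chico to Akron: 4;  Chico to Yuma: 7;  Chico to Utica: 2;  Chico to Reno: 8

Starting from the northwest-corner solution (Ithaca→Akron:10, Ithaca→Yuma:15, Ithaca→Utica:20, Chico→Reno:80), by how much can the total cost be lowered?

Current plan cost = 10·9 + 15·8 + 20·9 + 80·8 = 1030.
Optimal plan:
  Ithaca to Reno: 45 × 2 = 90
  Chico to Akron: 10 × 4 = 40
  Chico to Yuma: 15 × 7 = 105
  Chico to Utica: 20 × 2 = 40
  Chico to Reno: 35 × 8 = 280
Optimal cost = 555.
Saving = 1030 − 555 = 475.

475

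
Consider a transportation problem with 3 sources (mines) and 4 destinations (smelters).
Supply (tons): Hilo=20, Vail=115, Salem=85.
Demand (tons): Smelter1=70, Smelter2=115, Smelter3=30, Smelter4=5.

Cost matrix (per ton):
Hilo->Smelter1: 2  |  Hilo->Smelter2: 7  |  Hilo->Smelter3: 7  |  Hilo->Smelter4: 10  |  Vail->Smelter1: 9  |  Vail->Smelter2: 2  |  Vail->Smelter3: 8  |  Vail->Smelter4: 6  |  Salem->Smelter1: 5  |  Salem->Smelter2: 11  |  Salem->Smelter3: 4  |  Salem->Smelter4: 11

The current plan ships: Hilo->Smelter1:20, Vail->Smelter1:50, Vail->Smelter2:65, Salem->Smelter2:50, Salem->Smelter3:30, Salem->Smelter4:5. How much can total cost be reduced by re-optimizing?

650

Current plan cost = 20·2 + 50·9 + 65·2 + 50·11 + 30·4 + 5·11 = 1345.
Optimal plan:
  Hilo to Smelter1: 20 tons
  Vail to Smelter2: 115 tons
  Salem to Smelter1: 50 tons
  Salem to Smelter3: 30 tons
  Salem to Smelter4: 5 tons
Optimal cost = 695.
Saving = 1345 − 695 = 650.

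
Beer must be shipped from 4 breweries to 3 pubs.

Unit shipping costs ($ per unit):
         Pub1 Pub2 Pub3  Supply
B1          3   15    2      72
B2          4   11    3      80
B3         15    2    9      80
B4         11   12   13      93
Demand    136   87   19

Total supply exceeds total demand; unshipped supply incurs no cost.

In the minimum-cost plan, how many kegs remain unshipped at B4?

83

Minimum-cost shipments:
  B1→Pub1: 53 × $3 = $159
  B1→Pub3: 19 × $2 = $38
  B2→Pub1: 80 × $4 = $320
  B3→Pub2: 80 × $2 = $160
  B4→Pub1: 3 × $11 = $33
  B4→Pub2: 7 × $12 = $84
Total cost = $794.
B4 ships 10 of its 93, leaving 83.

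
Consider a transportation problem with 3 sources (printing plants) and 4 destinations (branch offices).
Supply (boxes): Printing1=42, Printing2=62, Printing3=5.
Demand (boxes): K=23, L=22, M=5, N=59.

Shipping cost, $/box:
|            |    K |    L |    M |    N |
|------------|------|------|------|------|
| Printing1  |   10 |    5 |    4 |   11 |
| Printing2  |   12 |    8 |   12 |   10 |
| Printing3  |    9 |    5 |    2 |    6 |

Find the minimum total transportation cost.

946

A cheapest plan:
  Printing1->K: 15 × $10 = $150
  Printing1->L: 22 × $5 = $110
  Printing1->M: 5 × $4 = $20
  Printing2->K: 8 × $12 = $96
  Printing2->N: 54 × $10 = $540
  Printing3->N: 5 × $6 = $30
Total = 150 + 110 + 20 + 96 + 540 + 30 = $946.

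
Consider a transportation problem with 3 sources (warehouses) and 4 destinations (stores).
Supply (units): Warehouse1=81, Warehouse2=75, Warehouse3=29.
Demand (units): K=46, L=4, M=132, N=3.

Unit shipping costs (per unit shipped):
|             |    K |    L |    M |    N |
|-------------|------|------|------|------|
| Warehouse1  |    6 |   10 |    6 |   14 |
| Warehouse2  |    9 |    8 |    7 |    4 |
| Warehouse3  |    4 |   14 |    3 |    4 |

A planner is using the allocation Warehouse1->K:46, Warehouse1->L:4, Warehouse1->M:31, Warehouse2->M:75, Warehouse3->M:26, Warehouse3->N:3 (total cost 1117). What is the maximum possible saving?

Current plan cost = 46·6 + 4·10 + 31·6 + 75·7 + 26·3 + 3·4 = 1117.
Optimal plan:
  Warehouse1 to K: 46 units
  Warehouse1 to M: 35 units
  Warehouse2 to L: 4 units
  Warehouse2 to M: 68 units
  Warehouse2 to N: 3 units
  Warehouse3 to M: 29 units
Optimal cost = 1093.
Saving = 1117 − 1093 = 24.

24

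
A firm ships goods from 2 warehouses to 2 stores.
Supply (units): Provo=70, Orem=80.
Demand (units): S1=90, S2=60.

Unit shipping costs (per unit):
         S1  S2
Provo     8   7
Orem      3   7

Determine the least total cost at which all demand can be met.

Optimal allocation:
  Provo->S1: 10 × 8 = 80
  Provo->S2: 60 × 7 = 420
  Orem->S1: 80 × 3 = 240
Total = 80 + 420 + 240 = 740.

740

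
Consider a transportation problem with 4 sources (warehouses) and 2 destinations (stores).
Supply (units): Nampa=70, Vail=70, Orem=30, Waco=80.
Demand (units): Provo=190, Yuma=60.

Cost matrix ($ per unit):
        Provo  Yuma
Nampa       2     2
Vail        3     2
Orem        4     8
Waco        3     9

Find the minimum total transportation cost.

650

One minimum-cost allocation:
  Nampa to Provo: 70 × $2 = $140
  Vail to Provo: 10 × $3 = $30
  Vail to Yuma: 60 × $2 = $120
  Orem to Provo: 30 × $4 = $120
  Waco to Provo: 80 × $3 = $240
Total = 140 + 30 + 120 + 120 + 240 = $650.
(Supply check: Nampa ships 70; Vail ships 70; Orem ships 30; Waco ships 80.)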